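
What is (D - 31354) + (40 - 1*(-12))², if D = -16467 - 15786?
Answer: -60903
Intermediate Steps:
D = -32253
(D - 31354) + (40 - 1*(-12))² = (-32253 - 31354) + (40 - 1*(-12))² = -63607 + (40 + 12)² = -63607 + 52² = -63607 + 2704 = -60903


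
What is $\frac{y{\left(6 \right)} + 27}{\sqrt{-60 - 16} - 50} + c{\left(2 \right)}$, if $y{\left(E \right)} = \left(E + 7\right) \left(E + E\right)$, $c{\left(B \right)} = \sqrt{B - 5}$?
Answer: $- \frac{4575}{1288} + i \sqrt{3} - \frac{183 i \sqrt{19}}{1288} \approx -3.552 + 1.1127 i$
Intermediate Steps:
$c{\left(B \right)} = \sqrt{-5 + B}$
$y{\left(E \right)} = 2 E \left(7 + E\right)$ ($y{\left(E \right)} = \left(7 + E\right) 2 E = 2 E \left(7 + E\right)$)
$\frac{y{\left(6 \right)} + 27}{\sqrt{-60 - 16} - 50} + c{\left(2 \right)} = \frac{2 \cdot 6 \left(7 + 6\right) + 27}{\sqrt{-60 - 16} - 50} + \sqrt{-5 + 2} = \frac{2 \cdot 6 \cdot 13 + 27}{\sqrt{-76} - 50} + \sqrt{-3} = \frac{156 + 27}{2 i \sqrt{19} - 50} + i \sqrt{3} = \frac{183}{-50 + 2 i \sqrt{19}} + i \sqrt{3}$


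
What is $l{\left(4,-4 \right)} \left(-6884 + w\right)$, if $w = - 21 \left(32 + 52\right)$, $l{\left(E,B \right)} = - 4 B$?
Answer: $-138368$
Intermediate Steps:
$w = -1764$ ($w = \left(-21\right) 84 = -1764$)
$l{\left(4,-4 \right)} \left(-6884 + w\right) = \left(-4\right) \left(-4\right) \left(-6884 - 1764\right) = 16 \left(-8648\right) = -138368$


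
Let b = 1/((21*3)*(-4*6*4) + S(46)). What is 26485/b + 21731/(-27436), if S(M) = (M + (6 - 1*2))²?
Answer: -2578127469811/27436 ≈ -9.3969e+7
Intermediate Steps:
S(M) = (4 + M)² (S(M) = (M + (6 - 2))² = (M + 4)² = (4 + M)²)
b = -1/3548 (b = 1/((21*3)*(-4*6*4) + (4 + 46)²) = 1/(63*(-24*4) + 50²) = 1/(63*(-96) + 2500) = 1/(-6048 + 2500) = 1/(-3548) = -1/3548 ≈ -0.00028185)
26485/b + 21731/(-27436) = 26485/(-1/3548) + 21731/(-27436) = 26485*(-3548) + 21731*(-1/27436) = -93968780 - 21731/27436 = -2578127469811/27436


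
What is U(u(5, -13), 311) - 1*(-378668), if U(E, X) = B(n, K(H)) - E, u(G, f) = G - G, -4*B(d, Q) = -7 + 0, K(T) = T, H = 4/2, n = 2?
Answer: 1514679/4 ≈ 3.7867e+5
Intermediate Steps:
H = 2 (H = 4*(½) = 2)
B(d, Q) = 7/4 (B(d, Q) = -(-7 + 0)/4 = -¼*(-7) = 7/4)
u(G, f) = 0
U(E, X) = 7/4 - E
U(u(5, -13), 311) - 1*(-378668) = (7/4 - 1*0) - 1*(-378668) = (7/4 + 0) + 378668 = 7/4 + 378668 = 1514679/4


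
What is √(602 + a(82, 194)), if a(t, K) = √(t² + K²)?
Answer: √(602 + 2*√11090) ≈ 28.506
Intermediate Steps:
a(t, K) = √(K² + t²)
√(602 + a(82, 194)) = √(602 + √(194² + 82²)) = √(602 + √(37636 + 6724)) = √(602 + √44360) = √(602 + 2*√11090)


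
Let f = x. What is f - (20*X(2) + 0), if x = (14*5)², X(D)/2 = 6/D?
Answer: 4780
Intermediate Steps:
X(D) = 12/D (X(D) = 2*(6/D) = 12/D)
x = 4900 (x = 70² = 4900)
f = 4900
f - (20*X(2) + 0) = 4900 - (20*(12/2) + 0) = 4900 - (20*(12*(½)) + 0) = 4900 - (20*6 + 0) = 4900 - (120 + 0) = 4900 - 1*120 = 4900 - 120 = 4780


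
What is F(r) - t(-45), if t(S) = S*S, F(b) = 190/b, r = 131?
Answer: -265085/131 ≈ -2023.5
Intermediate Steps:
t(S) = S**2
F(r) - t(-45) = 190/131 - 1*(-45)**2 = 190*(1/131) - 1*2025 = 190/131 - 2025 = -265085/131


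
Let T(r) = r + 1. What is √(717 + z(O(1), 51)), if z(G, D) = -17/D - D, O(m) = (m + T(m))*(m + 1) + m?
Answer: √5991/3 ≈ 25.801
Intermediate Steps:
T(r) = 1 + r
O(m) = m + (1 + m)*(1 + 2*m) (O(m) = (m + (1 + m))*(m + 1) + m = (1 + 2*m)*(1 + m) + m = (1 + m)*(1 + 2*m) + m = m + (1 + m)*(1 + 2*m))
z(G, D) = -D - 17/D
√(717 + z(O(1), 51)) = √(717 + (-1*51 - 17/51)) = √(717 + (-51 - 17*1/51)) = √(717 + (-51 - ⅓)) = √(717 - 154/3) = √(1997/3) = √5991/3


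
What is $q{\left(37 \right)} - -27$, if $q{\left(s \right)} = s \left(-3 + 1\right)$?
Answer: $-47$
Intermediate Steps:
$q{\left(s \right)} = - 2 s$ ($q{\left(s \right)} = s \left(-2\right) = - 2 s$)
$q{\left(37 \right)} - -27 = \left(-2\right) 37 - -27 = -74 + 27 = -47$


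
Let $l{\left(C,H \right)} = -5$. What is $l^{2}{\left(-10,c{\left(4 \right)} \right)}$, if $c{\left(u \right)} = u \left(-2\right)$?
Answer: $25$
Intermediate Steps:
$c{\left(u \right)} = - 2 u$
$l^{2}{\left(-10,c{\left(4 \right)} \right)} = \left(-5\right)^{2} = 25$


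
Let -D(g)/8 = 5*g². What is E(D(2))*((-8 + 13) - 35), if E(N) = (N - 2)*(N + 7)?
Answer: -743580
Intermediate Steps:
D(g) = -40*g²
E(N) = (-2 + N)*(7 + N)
E(D(2))*((-8 + 13) - 35) = (-14 + (-40*2²)² + 5*(-40*2²))*((-8 + 13) - 35) = (-14 + (-40*4)² + 5*(-40*4))*(5 - 35) = (-14 + (-160)² + 5*(-160))*(-30) = (-14 + 25600 - 800)*(-30) = 24786*(-30) = -743580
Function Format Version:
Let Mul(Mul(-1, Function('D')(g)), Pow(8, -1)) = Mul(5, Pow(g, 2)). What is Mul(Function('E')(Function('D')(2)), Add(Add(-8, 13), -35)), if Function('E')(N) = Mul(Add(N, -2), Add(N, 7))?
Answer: -743580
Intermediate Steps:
Function('D')(g) = Mul(-40, Pow(g, 2)) (Function('D')(g) = Mul(-8, Mul(5, Pow(g, 2))) = Mul(-40, Pow(g, 2)))
Function('E')(N) = Mul(Add(-2, N), Add(7, N))
Mul(Function('E')(Function('D')(2)), Add(Add(-8, 13), -35)) = Mul(Add(-14, Pow(Mul(-40, Pow(2, 2)), 2), Mul(5, Mul(-40, Pow(2, 2)))), Add(Add(-8, 13), -35)) = Mul(Add(-14, Pow(Mul(-40, 4), 2), Mul(5, Mul(-40, 4))), Add(5, -35)) = Mul(Add(-14, Pow(-160, 2), Mul(5, -160)), -30) = Mul(Add(-14, 25600, -800), -30) = Mul(24786, -30) = -743580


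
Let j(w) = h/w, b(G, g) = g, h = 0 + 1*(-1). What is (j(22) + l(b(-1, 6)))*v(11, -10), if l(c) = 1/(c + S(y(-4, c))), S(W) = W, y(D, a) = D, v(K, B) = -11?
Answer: -5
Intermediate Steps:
h = -1 (h = 0 - 1 = -1)
j(w) = -1/w
l(c) = 1/(-4 + c) (l(c) = 1/(c - 4) = 1/(-4 + c))
(j(22) + l(b(-1, 6)))*v(11, -10) = (-1/22 + 1/(-4 + 6))*(-11) = (-1*1/22 + 1/2)*(-11) = (-1/22 + 1/2)*(-11) = (5/11)*(-11) = -5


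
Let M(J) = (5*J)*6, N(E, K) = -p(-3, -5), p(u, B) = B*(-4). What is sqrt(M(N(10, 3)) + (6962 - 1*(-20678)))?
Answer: 52*sqrt(10) ≈ 164.44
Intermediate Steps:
p(u, B) = -4*B
N(E, K) = -20 (N(E, K) = -(-4)*(-5) = -1*20 = -20)
M(J) = 30*J
sqrt(M(N(10, 3)) + (6962 - 1*(-20678))) = sqrt(30*(-20) + (6962 - 1*(-20678))) = sqrt(-600 + (6962 + 20678)) = sqrt(-600 + 27640) = sqrt(27040) = 52*sqrt(10)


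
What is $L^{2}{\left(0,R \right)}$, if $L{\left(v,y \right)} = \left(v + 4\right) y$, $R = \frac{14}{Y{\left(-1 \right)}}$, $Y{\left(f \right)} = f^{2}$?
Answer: $3136$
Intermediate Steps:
$R = 14$ ($R = \frac{14}{\left(-1\right)^{2}} = \frac{14}{1} = 14 \cdot 1 = 14$)
$L{\left(v,y \right)} = y \left(4 + v\right)$ ($L{\left(v,y \right)} = \left(4 + v\right) y = y \left(4 + v\right)$)
$L^{2}{\left(0,R \right)} = \left(14 \left(4 + 0\right)\right)^{2} = \left(14 \cdot 4\right)^{2} = 56^{2} = 3136$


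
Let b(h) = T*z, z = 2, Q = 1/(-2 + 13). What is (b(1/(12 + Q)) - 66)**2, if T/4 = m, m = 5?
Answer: 676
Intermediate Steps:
Q = 1/11 ≈ 0.090909
T = 20 (T = 4*5 = 20)
b(h) = 40 (b(h) = 20*2 = 40)
(b(1/(12 + Q)) - 66)**2 = (40 - 66)**2 = (-26)**2 = 676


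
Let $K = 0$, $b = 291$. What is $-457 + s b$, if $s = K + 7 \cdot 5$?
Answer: $9728$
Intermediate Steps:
$s = 35$ ($s = 0 + 7 \cdot 5 = 0 + 35 = 35$)
$-457 + s b = -457 + 35 \cdot 291 = -457 + 10185 = 9728$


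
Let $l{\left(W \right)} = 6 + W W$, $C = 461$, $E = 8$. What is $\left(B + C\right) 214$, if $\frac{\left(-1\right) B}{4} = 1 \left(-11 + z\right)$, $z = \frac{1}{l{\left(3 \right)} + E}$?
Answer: $\frac{2484754}{23} \approx 1.0803 \cdot 10^{5}$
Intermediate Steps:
$l{\left(W \right)} = 6 + W^{2}$
$z = \frac{1}{23}$ ($z = \frac{1}{\left(6 + 3^{2}\right) + 8} = \frac{1}{\left(6 + 9\right) + 8} = \frac{1}{15 + 8} = \frac{1}{23} \approx 0.043478$)
$B = \frac{1008}{23}$ ($B = - 4 \cdot 1 \left(-11 + \frac{1}{23}\right) = - 4 \cdot 1 \left(- \frac{252}{23}\right) = \left(-4\right) \left(- \frac{252}{23}\right) = \frac{1008}{23} \approx 43.826$)
$\left(B + C\right) 214 = \left(\frac{1008}{23} + 461\right) 214 = \frac{11611}{23} \cdot 214 = \frac{2484754}{23}$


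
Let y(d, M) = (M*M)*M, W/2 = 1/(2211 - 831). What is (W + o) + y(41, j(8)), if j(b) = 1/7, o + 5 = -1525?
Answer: -362104067/236670 ≈ -1530.0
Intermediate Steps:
o = -1530 (o = -5 - 1525 = -1530)
j(b) = ⅐
W = 1/690 (W = 2/(2211 - 831) = 2/1380 = 2*(1/1380) = 1/690 ≈ 0.0014493)
y(d, M) = M³ (y(d, M) = M²*M = M³)
(W + o) + y(41, j(8)) = (1/690 - 1530) + (⅐)³ = -1055699/690 + 1/343 = -362104067/236670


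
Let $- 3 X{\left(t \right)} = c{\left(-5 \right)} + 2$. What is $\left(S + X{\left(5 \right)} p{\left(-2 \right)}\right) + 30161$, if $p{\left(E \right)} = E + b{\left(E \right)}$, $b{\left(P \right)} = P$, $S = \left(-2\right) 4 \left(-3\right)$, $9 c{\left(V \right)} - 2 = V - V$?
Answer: $\frac{815075}{27} \approx 30188.0$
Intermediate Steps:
$c{\left(V \right)} = \frac{2}{9}$ ($c{\left(V \right)} = \frac{2}{9} + \frac{V - V}{9} = \frac{2}{9} + \frac{1}{9} \cdot 0 = \frac{2}{9} + 0 = \frac{2}{9}$)
$S = 24$ ($S = \left(-8\right) \left(-3\right) = 24$)
$X{\left(t \right)} = - \frac{20}{27}$ ($X{\left(t \right)} = - \frac{\frac{2}{9} + 2}{3} = \left(- \frac{1}{3}\right) \frac{20}{9} = - \frac{20}{27}$)
$p{\left(E \right)} = 2 E$ ($p{\left(E \right)} = E + E = 2 E$)
$\left(S + X{\left(5 \right)} p{\left(-2 \right)}\right) + 30161 = \left(24 - \frac{20 \cdot 2 \left(-2\right)}{27}\right) + 30161 = \left(24 - - \frac{80}{27}\right) + 30161 = \left(24 + \frac{80}{27}\right) + 30161 = \frac{728}{27} + 30161 = \frac{815075}{27}$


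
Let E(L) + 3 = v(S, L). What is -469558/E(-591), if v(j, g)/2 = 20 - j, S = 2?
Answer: -469558/33 ≈ -14229.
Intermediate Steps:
v(j, g) = 40 - 2*j (v(j, g) = 2*(20 - j) = 40 - 2*j)
E(L) = 33 (E(L) = -3 + (40 - 2*2) = -3 + (40 - 4) = -3 + 36 = 33)
-469558/E(-591) = -469558/33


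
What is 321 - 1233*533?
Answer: -656868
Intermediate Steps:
321 - 1233*533 = 321 - 657189 = -656868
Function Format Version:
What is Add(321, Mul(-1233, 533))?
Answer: -656868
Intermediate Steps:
Add(321, Mul(-1233, 533)) = Add(321, -657189) = -656868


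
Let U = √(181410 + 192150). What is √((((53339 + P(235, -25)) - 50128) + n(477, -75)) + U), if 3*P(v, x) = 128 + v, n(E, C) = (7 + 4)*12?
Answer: √(3464 + 2*√93390) ≈ 63.837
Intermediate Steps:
n(E, C) = 132 (n(E, C) = 11*12 = 132)
P(v, x) = 128/3 + v/3 (P(v, x) = (128 + v)/3 = 128/3 + v/3)
U = 2*√93390 (U = √373560 = 2*√93390 ≈ 611.20)
√((((53339 + P(235, -25)) - 50128) + n(477, -75)) + U) = √((((53339 + (128/3 + (⅓)*235)) - 50128) + 132) + 2*√93390) = √((((53339 + (128/3 + 235/3)) - 50128) + 132) + 2*√93390) = √((((53339 + 121) - 50128) + 132) + 2*√93390) = √(((53460 - 50128) + 132) + 2*√93390) = √((3332 + 132) + 2*√93390) = √(3464 + 2*√93390)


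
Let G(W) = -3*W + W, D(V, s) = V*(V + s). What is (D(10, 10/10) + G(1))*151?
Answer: 16308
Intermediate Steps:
G(W) = -2*W
(D(10, 10/10) + G(1))*151 = (10*(10 + 10/10) - 2*1)*151 = (10*(10 + 10*(1/10)) - 2)*151 = (10*(10 + 1) - 2)*151 = (10*11 - 2)*151 = (110 - 2)*151 = 108*151 = 16308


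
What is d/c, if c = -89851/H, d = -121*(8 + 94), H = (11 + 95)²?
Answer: 138674712/89851 ≈ 1543.4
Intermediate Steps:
H = 11236 (H = 106² = 11236)
d = -12342 (d = -121*102 = -12342)
c = -89851/11236 ≈ -7.9967
d/c = -12342/(-89851/11236) = -12342*(-11236/89851) = 138674712/89851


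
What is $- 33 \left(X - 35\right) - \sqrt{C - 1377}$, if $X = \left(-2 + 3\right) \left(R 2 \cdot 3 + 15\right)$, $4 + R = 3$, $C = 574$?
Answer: $858 - i \sqrt{803} \approx 858.0 - 28.337 i$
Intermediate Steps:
$R = -1$ ($R = -4 + 3 = -1$)
$X = 9$ ($X = \left(-2 + 3\right) \left(\left(-1\right) 2 \cdot 3 + 15\right) = 1 \left(\left(-2\right) 3 + 15\right) = 1 \left(-6 + 15\right) = 1 \cdot 9 = 9$)
$- 33 \left(X - 35\right) - \sqrt{C - 1377} = - 33 \left(9 - 35\right) - \sqrt{574 - 1377} = \left(-33\right) \left(-26\right) - \sqrt{-803} = 858 - i \sqrt{803}$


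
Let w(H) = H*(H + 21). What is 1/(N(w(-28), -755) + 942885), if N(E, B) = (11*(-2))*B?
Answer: 1/959495 ≈ 1.0422e-6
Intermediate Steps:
w(H) = H*(21 + H)
N(E, B) = -22*B
1/(N(w(-28), -755) + 942885) = 1/(-22*(-755) + 942885) = 1/(16610 + 942885) = 1/959495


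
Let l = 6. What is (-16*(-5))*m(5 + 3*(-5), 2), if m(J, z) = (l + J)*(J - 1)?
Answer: 3520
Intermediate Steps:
m(J, z) = (-1 + J)*(6 + J) (m(J, z) = (6 + J)*(J - 1) = (6 + J)*(-1 + J) = (-1 + J)*(6 + J))
(-16*(-5))*m(5 + 3*(-5), 2) = (-16*(-5))*(-6 + (5 + 3*(-5))² + 5*(5 + 3*(-5))) = 80*(-6 + (5 - 15)² + 5*(5 - 15)) = 80*(-6 + (-10)² + 5*(-10)) = 80*(-6 + 100 - 50) = 80*44 = 3520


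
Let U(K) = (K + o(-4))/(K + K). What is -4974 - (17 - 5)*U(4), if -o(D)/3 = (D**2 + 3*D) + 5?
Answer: -9879/2 ≈ -4939.5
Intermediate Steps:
o(D) = -15 - 9*D - 3*D**2 (o(D) = -3*((D**2 + 3*D) + 5) = -3*(5 + D**2 + 3*D) = -15 - 9*D - 3*D**2)
U(K) = (-27 + K)/(2*K) (U(K) = (K + (-15 - 9*(-4) - 3*(-4)**2))/(K + K) = (K + (-15 + 36 - 3*16))/((2*K)) = (K + (-15 + 36 - 48))*(1/(2*K)) = (K - 27)*(1/(2*K)) = (-27 + K)*(1/(2*K)) = (-27 + K)/(2*K))
-4974 - (17 - 5)*U(4) = -4974 - (17 - 5)*(1/2)*(-27 + 4)/4 = -4974 - 12*(1/2)*(1/4)*(-23) = -4974 - 12*(-23)/8 = -4974 - 1*(-69/2) = -4974 + 69/2 = -9879/2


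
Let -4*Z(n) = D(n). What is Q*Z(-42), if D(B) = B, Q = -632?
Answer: -6636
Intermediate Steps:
Z(n) = -n/4
Q*Z(-42) = -(-158)*(-42) = -632*21/2 = -6636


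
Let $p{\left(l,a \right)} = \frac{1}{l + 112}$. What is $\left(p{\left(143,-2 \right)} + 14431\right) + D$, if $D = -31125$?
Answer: $- \frac{4256969}{255} \approx -16694.0$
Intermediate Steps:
$p{\left(l,a \right)} = \frac{1}{112 + l}$
$\left(p{\left(143,-2 \right)} + 14431\right) + D = \left(\frac{1}{112 + 143} + 14431\right) - 31125 = \left(\frac{1}{255} + 14431\right) - 31125 = \frac{3679906}{255} - 31125 = - \frac{4256969}{255}$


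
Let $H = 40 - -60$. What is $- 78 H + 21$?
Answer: $-7779$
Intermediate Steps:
$H = 100$ ($H = 40 + 60 = 100$)
$- 78 H + 21 = \left(-78\right) 100 + 21 = -7800 + 21 = -7779$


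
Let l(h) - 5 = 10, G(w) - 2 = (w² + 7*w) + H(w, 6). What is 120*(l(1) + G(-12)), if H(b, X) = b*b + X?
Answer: 27240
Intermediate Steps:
H(b, X) = X + b² (H(b, X) = b² + X = X + b²)
G(w) = 8 + 2*w² + 7*w (G(w) = 2 + ((w² + 7*w) + (6 + w²)) = 2 + (6 + 2*w² + 7*w) = 8 + 2*w² + 7*w)
l(h) = 15 (l(h) = 5 + 10 = 15)
120*(l(1) + G(-12)) = 120*(15 + (8 + 2*(-12)² + 7*(-12))) = 120*(15 + (8 + 2*144 - 84)) = 120*(15 + (8 + 288 - 84)) = 120*(15 + 212) = 120*227 = 27240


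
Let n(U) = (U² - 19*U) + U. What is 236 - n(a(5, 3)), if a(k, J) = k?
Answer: 301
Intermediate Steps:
n(U) = U² - 18*U
236 - n(a(5, 3)) = 236 - 5*(-18 + 5) = 236 - 5*(-13) = 236 - 1*(-65) = 236 + 65 = 301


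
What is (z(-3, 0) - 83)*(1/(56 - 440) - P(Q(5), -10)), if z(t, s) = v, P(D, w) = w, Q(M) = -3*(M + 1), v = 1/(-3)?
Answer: -479875/576 ≈ -833.12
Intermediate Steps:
v = -⅓ ≈ -0.33333
Q(M) = -3 - 3*M (Q(M) = -3*(1 + M) = -3 - 3*M)
z(t, s) = -⅓
(z(-3, 0) - 83)*(1/(56 - 440) - P(Q(5), -10)) = (-⅓ - 83)*(1/(56 - 440) - 1*(-10)) = -250*(1/(-384) + 10)/3 = -250*(-1/384 + 10)/3 = -250/3*3839/384 = -479875/576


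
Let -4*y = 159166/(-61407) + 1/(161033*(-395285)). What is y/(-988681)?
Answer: -10131541327737637/15458212686028901922540 ≈ -6.5541e-7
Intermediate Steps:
y = 10131541327737637/15635187371891340 (y = -(159166/(-61407) + 1/(161033*(-395285)))/4 = -(159166*(-1/61407) + (1/161033)*(-1/395285))/4 = -(-159166/61407 - 1/63653929405)/4 = -¼*(-10131541327737637/3908796842972835) = 10131541327737637/15635187371891340 ≈ 0.64800)
y/(-988681) = (10131541327737637/15635187371891340)/(-988681) = (10131541327737637/15635187371891340)*(-1/988681) = -10131541327737637/15458212686028901922540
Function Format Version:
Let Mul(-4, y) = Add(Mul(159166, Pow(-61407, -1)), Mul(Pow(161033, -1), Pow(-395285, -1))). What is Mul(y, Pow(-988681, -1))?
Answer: Rational(-10131541327737637, 15458212686028901922540) ≈ -6.5541e-7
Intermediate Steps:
y = Rational(10131541327737637, 15635187371891340) (y = Mul(Rational(-1, 4), Add(Mul(159166, Pow(-61407, -1)), Mul(Pow(161033, -1), Pow(-395285, -1)))) = Mul(Rational(-1, 4), Add(Mul(159166, Rational(-1, 61407)), Mul(Rational(1, 161033), Rational(-1, 395285)))) = Mul(Rational(-1, 4), Add(Rational(-159166, 61407), Rational(-1, 63653929405))) = Mul(Rational(-1, 4), Rational(-10131541327737637, 3908796842972835)) = Rational(10131541327737637, 15635187371891340) ≈ 0.64800)
Mul(y, Pow(-988681, -1)) = Mul(Rational(10131541327737637, 15635187371891340), Pow(-988681, -1)) = Mul(Rational(10131541327737637, 15635187371891340), Rational(-1, 988681)) = Rational(-10131541327737637, 15458212686028901922540)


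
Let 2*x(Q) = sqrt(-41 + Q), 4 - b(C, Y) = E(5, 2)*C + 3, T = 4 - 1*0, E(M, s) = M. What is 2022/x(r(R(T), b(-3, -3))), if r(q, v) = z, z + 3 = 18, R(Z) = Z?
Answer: -2022*I*sqrt(26)/13 ≈ -793.09*I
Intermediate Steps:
T = 4 (T = 4 + 0 = 4)
b(C, Y) = 1 - 5*C (b(C, Y) = 4 - (5*C + 3) = 4 - (3 + 5*C) = 4 + (-3 - 5*C) = 1 - 5*C)
z = 15 (z = -3 + 18 = 15)
r(q, v) = 15
x(Q) = sqrt(-41 + Q)/2
2022/x(r(R(T), b(-3, -3))) = 2022/((sqrt(-41 + 15)/2)) = 2022/((sqrt(-26)/2)) = 2022/(((I*sqrt(26))/2)) = 2022/((I*sqrt(26)/2)) = 2022*(-I*sqrt(26)/13) = -2022*I*sqrt(26)/13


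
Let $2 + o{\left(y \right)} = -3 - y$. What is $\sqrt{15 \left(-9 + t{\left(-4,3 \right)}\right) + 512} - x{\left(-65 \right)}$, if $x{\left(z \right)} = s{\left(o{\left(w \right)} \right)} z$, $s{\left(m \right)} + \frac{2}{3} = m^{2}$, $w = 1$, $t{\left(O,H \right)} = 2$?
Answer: $\frac{6890}{3} + \sqrt{407} \approx 2316.8$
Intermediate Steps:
$o{\left(y \right)} = -5 - y$ ($o{\left(y \right)} = -2 - \left(3 + y\right) = -5 - y$)
$s{\left(m \right)} = - \frac{2}{3} + m^{2}$
$x{\left(z \right)} = \frac{106 z}{3}$ ($x{\left(z \right)} = \left(- \frac{2}{3} + \left(-5 - 1\right)^{2}\right) z = \left(- \frac{2}{3} + \left(-6\right)^{2}\right) z = \left(- \frac{2}{3} + 36\right) z = \frac{106 z}{3}$)
$\sqrt{15 \left(-9 + t{\left(-4,3 \right)}\right) + 512} - x{\left(-65 \right)} = \sqrt{15 \left(-9 + 2\right) + 512} - \frac{106}{3} \left(-65\right) = \sqrt{15 \left(-7\right) + 512} - - \frac{6890}{3} = \sqrt{-105 + 512} + \frac{6890}{3} = \sqrt{407} + \frac{6890}{3} = \frac{6890}{3} + \sqrt{407}$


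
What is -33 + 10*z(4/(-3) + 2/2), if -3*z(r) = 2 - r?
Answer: -367/9 ≈ -40.778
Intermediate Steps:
z(r) = -⅔ + r/3 (z(r) = -(2 - r)/3 = -⅔ + r/3)
-33 + 10*z(4/(-3) + 2/2) = -33 + 10*(-⅔ + (4/(-3) + 2/2)/3) = -33 + 10*(-⅔ + (4*(-⅓) + 2*(½))/3) = -33 + 10*(-⅔ + (-4/3 + 1)/3) = -33 + 10*(-⅔ + (⅓)*(-⅓)) = -33 + 10*(-⅔ - ⅑) = -33 + 10*(-7/9) = -33 - 70/9 = -367/9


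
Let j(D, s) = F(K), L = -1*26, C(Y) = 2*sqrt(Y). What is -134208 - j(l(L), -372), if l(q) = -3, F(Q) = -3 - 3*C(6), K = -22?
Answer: -134205 + 6*sqrt(6) ≈ -1.3419e+5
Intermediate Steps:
L = -26
F(Q) = -3 - 6*sqrt(6)
j(D, s) = -3 - 6*sqrt(6)
-134208 - j(l(L), -372) = -134208 - (-3 - 6*sqrt(6)) = -134208 + (3 + 6*sqrt(6)) = -134205 + 6*sqrt(6)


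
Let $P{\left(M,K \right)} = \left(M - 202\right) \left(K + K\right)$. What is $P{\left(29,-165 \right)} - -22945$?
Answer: $80035$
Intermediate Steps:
$P{\left(M,K \right)} = 2 K \left(-202 + M\right)$ ($P{\left(M,K \right)} = \left(-202 + M\right) 2 K = 2 K \left(-202 + M\right)$)
$P{\left(29,-165 \right)} - -22945 = 2 \left(-165\right) \left(-202 + 29\right) - -22945 = 2 \left(-165\right) \left(-173\right) + 22945 = 57090 + 22945 = 80035$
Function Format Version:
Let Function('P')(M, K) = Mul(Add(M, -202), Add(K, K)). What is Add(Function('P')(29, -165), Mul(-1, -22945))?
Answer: 80035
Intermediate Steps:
Function('P')(M, K) = Mul(2, K, Add(-202, M)) (Function('P')(M, K) = Mul(Add(-202, M), Mul(2, K)) = Mul(2, K, Add(-202, M)))
Add(Function('P')(29, -165), Mul(-1, -22945)) = Add(Mul(2, -165, Add(-202, 29)), Mul(-1, -22945)) = Add(Mul(2, -165, -173), 22945) = Add(57090, 22945) = 80035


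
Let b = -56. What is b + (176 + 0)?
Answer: 120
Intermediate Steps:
b + (176 + 0) = -56 + (176 + 0) = -56 + 176 = 120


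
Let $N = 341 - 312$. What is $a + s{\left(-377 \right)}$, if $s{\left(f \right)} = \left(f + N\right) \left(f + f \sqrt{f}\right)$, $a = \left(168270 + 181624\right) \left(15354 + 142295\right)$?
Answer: $55160570402 + 131196 i \sqrt{377} \approx 5.5161 \cdot 10^{10} + 2.5474 \cdot 10^{6} i$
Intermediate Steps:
$a = 55160439206$ ($a = 349894 \cdot 157649 = 55160439206$)
$N = 29$
$s{\left(f \right)} = \left(29 + f\right) \left(f + f^{\frac{3}{2}}\right)$ ($s{\left(f \right)} = \left(f + 29\right) \left(f + f \sqrt{f}\right) = \left(29 + f\right) \left(f + f^{\frac{3}{2}}\right)$)
$a + s{\left(-377 \right)} = 55160439206 + \left(\left(-377\right)^{2} + \left(-377\right)^{\frac{5}{2}} + 29 \left(-377\right) + 29 \left(-377\right)^{\frac{3}{2}}\right) = 55160439206 + \left(142129 + 142129 i \sqrt{377} - 10933 + 29 \left(- 377 i \sqrt{377}\right)\right) = 55160439206 + \left(142129 + 142129 i \sqrt{377} - 10933 - 10933 i \sqrt{377}\right) = 55160439206 + \left(131196 + 131196 i \sqrt{377}\right) = 55160570402 + 131196 i \sqrt{377}$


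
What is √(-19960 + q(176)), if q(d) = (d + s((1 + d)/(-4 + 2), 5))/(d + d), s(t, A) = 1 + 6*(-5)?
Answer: I*√154567006/88 ≈ 141.28*I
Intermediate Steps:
s(t, A) = -29 (s(t, A) = 1 - 30 = -29)
q(d) = (-29 + d)/(2*d) (q(d) = (d - 29)/(d + d) = (-29 + d)/((2*d)) = (-29 + d)*(1/(2*d)) = (-29 + d)/(2*d))
√(-19960 + q(176)) = √(-19960 + (½)*(-29 + 176)/176) = √(-19960 + (½)*(1/176)*147) = √(-19960 + 147/352) = √(-7025773/352) = I*√154567006/88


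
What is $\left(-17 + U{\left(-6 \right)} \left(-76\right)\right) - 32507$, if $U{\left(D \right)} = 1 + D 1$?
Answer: $-32144$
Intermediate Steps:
$U{\left(D \right)} = 1 + D$
$\left(-17 + U{\left(-6 \right)} \left(-76\right)\right) - 32507 = \left(-17 + \left(1 - 6\right) \left(-76\right)\right) - 32507 = \left(-17 - -380\right) - 32507 = \left(-17 + 380\right) - 32507 = 363 - 32507 = -32144$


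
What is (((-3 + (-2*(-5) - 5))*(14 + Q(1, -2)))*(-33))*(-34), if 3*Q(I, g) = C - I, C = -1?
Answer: 29920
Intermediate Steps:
Q(I, g) = -⅓ - I/3 (Q(I, g) = (-1 - I)/3 = -⅓ - I/3)
(((-3 + (-2*(-5) - 5))*(14 + Q(1, -2)))*(-33))*(-34) = (((-3 + (-2*(-5) - 5))*(14 + (-⅓ - ⅓*1)))*(-33))*(-34) = (((-3 + (10 - 5))*(14 + (-⅓ - ⅓)))*(-33))*(-34) = (((-3 + 5)*(14 - ⅔))*(-33))*(-34) = ((2*(40/3))*(-33))*(-34) = ((80/3)*(-33))*(-34) = -880*(-34) = 29920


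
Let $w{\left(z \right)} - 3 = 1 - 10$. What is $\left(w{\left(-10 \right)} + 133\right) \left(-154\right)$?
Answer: $-19558$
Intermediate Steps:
$w{\left(z \right)} = -6$ ($w{\left(z \right)} = 3 + \left(1 - 10\right) = 3 - 9 = -6$)
$\left(w{\left(-10 \right)} + 133\right) \left(-154\right) = \left(-6 + 133\right) \left(-154\right) = 127 \left(-154\right) = -19558$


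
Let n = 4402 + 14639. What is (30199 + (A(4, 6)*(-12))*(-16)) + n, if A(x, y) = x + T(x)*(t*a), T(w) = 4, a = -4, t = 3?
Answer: 40792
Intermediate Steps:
n = 19041
A(x, y) = -48 + x (A(x, y) = x + 4*(3*(-4)) = x + 4*(-12) = x - 48 = -48 + x)
(30199 + (A(4, 6)*(-12))*(-16)) + n = (30199 + ((-48 + 4)*(-12))*(-16)) + 19041 = (30199 - 44*(-12)*(-16)) + 19041 = (30199 + 528*(-16)) + 19041 = (30199 - 8448) + 19041 = 21751 + 19041 = 40792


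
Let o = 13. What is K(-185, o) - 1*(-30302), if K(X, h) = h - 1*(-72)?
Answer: 30387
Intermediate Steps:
K(X, h) = 72 + h (K(X, h) = h + 72 = 72 + h)
K(-185, o) - 1*(-30302) = (72 + 13) - 1*(-30302) = 85 + 30302 = 30387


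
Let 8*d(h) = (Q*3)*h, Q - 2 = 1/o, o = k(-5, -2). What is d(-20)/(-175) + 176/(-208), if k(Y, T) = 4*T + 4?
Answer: -401/520 ≈ -0.77115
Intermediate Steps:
k(Y, T) = 4 + 4*T
o = -4 (o = 4 + 4*(-2) = 4 - 8 = -4)
Q = 7/4 (Q = 2 + 1/(-4) = 2 - 1/4 = 7/4 ≈ 1.7500)
d(h) = 21*h/32 (d(h) = (((7/4)*3)*h)/8 = (21*h/4)/8 = 21*h/32)
d(-20)/(-175) + 176/(-208) = ((21/32)*(-20))/(-175) + 176/(-208) = -105/8*(-1/175) + 176*(-1/208) = 3/40 - 11/13 = -401/520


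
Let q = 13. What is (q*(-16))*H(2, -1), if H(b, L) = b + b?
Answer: -832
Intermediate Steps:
H(b, L) = 2*b
(q*(-16))*H(2, -1) = (13*(-16))*(2*2) = -208*4 = -832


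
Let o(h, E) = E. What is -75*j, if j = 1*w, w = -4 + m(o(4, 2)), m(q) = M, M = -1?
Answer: 375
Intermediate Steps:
m(q) = -1
w = -5 (w = -4 - 1 = -5)
j = -5 (j = 1*(-5) = -5)
-75*j = -75*(-5) = 375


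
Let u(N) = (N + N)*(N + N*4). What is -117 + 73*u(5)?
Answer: 18133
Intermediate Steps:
u(N) = 10*N**2 (u(N) = (2*N)*(N + 4*N) = (2*N)*(5*N) = 10*N**2)
-117 + 73*u(5) = -117 + 73*(10*5**2) = -117 + 73*(10*25) = -117 + 73*250 = -117 + 18250 = 18133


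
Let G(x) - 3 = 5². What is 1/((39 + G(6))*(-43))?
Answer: -1/2881 ≈ -0.00034710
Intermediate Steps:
G(x) = 28 (G(x) = 3 + 5² = 3 + 25 = 28)
1/((39 + G(6))*(-43)) = 1/((39 + 28)*(-43)) = 1/(67*(-43)) = 1/(-2881) = -1/2881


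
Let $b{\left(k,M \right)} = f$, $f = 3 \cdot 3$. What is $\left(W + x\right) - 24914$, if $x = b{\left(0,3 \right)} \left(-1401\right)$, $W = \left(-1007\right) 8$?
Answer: $-45579$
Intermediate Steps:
$W = -8056$
$f = 9$
$b{\left(k,M \right)} = 9$
$x = -12609$ ($x = 9 \left(-1401\right) = -12609$)
$\left(W + x\right) - 24914 = \left(-8056 - 12609\right) - 24914 = -20665 - 24914 = -45579$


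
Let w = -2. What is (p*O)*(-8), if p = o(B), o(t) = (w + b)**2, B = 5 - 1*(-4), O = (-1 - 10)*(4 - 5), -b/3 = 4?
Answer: -17248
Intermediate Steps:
b = -12 (b = -3*4 = -12)
O = 11 (O = -11*(-1) = 11)
B = 9 (B = 5 + 4 = 9)
o(t) = 196 (o(t) = (-2 - 12)**2 = (-14)**2 = 196)
p = 196
(p*O)*(-8) = (196*11)*(-8) = 2156*(-8) = -17248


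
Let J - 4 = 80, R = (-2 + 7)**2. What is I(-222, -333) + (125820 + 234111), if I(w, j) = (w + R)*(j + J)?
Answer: 408984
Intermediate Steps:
R = 25 (R = 5**2 = 25)
J = 84 (J = 4 + 80 = 84)
I(w, j) = (25 + w)*(84 + j) (I(w, j) = (w + 25)*(j + 84) = (25 + w)*(84 + j))
I(-222, -333) + (125820 + 234111) = (2100 + 25*(-333) + 84*(-222) - 333*(-222)) + (125820 + 234111) = (2100 - 8325 - 18648 + 73926) + 359931 = 49053 + 359931 = 408984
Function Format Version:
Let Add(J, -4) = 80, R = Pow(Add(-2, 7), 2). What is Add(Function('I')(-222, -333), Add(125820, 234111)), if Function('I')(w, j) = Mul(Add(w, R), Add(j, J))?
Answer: 408984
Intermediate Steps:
R = 25 (R = Pow(5, 2) = 25)
J = 84 (J = Add(4, 80) = 84)
Function('I')(w, j) = Mul(Add(25, w), Add(84, j)) (Function('I')(w, j) = Mul(Add(w, 25), Add(j, 84)) = Mul(Add(25, w), Add(84, j)))
Add(Function('I')(-222, -333), Add(125820, 234111)) = Add(Add(2100, Mul(25, -333), Mul(84, -222), Mul(-333, -222)), Add(125820, 234111)) = Add(Add(2100, -8325, -18648, 73926), 359931) = Add(49053, 359931) = 408984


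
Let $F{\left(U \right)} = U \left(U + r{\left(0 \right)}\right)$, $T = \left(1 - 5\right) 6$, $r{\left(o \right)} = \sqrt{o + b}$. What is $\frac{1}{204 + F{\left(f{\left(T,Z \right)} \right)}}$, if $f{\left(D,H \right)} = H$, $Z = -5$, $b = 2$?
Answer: $\frac{229}{52391} + \frac{5 \sqrt{2}}{52391} \approx 0.0045059$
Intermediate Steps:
$r{\left(o \right)} = \sqrt{2 + o}$ ($r{\left(o \right)} = \sqrt{o + 2} = \sqrt{2 + o}$)
$T = -24$ ($T = \left(-4\right) 6 = -24$)
$F{\left(U \right)} = U \left(U + \sqrt{2}\right)$ ($F{\left(U \right)} = U \left(U + \sqrt{2 + 0}\right) = U \left(U + \sqrt{2}\right)$)
$\frac{1}{204 + F{\left(f{\left(T,Z \right)} \right)}} = \frac{1}{204 - 5 \left(-5 + \sqrt{2}\right)} = \frac{1}{204 + \left(25 - 5 \sqrt{2}\right)} = \frac{1}{229 - 5 \sqrt{2}}$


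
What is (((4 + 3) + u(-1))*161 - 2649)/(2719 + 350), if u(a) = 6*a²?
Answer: -556/3069 ≈ -0.18117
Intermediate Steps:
(((4 + 3) + u(-1))*161 - 2649)/(2719 + 350) = (((4 + 3) + 6*(-1)²)*161 - 2649)/(2719 + 350) = ((7 + 6*1)*161 - 2649)/3069 = ((7 + 6)*161 - 2649)*(1/3069) = (13*161 - 2649)*(1/3069) = (2093 - 2649)*(1/3069) = -556*1/3069 = -556/3069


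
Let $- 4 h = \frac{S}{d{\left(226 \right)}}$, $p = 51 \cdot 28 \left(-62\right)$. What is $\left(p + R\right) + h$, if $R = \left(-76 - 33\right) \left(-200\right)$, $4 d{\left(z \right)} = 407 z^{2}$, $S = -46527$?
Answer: $- \frac{1387303383425}{20787932} \approx -66736.0$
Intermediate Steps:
$d{\left(z \right)} = \frac{407 z^{2}}{4}$
$p = -88536$ ($p = 1428 \left(-62\right) = -88536$)
$R = 21800$ ($R = \left(-109\right) \left(-200\right) = 21800$)
$h = \frac{46527}{20787932}$ ($h = - \frac{\left(-46527\right) \frac{1}{\frac{407}{4} \cdot 226^{2}}}{4} = - \frac{\left(-46527\right) \frac{1}{\frac{407}{4} \cdot 51076}}{4} = - \frac{\left(-46527\right) \frac{1}{5196983}}{4} = \left(- \frac{1}{4}\right) \left(- \frac{46527}{5196983}\right) = \frac{46527}{20787932} \approx 0.0022382$)
$\left(p + R\right) + h = \left(-88536 + 21800\right) + \frac{46527}{20787932} = -66736 + \frac{46527}{20787932} = - \frac{1387303383425}{20787932}$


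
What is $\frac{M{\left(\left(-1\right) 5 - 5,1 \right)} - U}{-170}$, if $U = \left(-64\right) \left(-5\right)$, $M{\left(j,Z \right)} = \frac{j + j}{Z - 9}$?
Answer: $\frac{127}{68} \approx 1.8676$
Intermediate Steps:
$M{\left(j,Z \right)} = \frac{2 j}{-9 + Z}$
$U = 320$
$\frac{M{\left(\left(-1\right) 5 - 5,1 \right)} - U}{-170} = \frac{\frac{2 \left(\left(-1\right) 5 - 5\right)}{-9 + 1} - 320}{-170} = \left(\frac{2 \left(-5 - 5\right)}{-8} - 320\right) \left(- \frac{1}{170}\right) = \left(2 \left(-10\right) \left(- \frac{1}{8}\right) - 320\right) \left(- \frac{1}{170}\right) = \left(\frac{5}{2} - 320\right) \left(- \frac{1}{170}\right) = \left(- \frac{635}{2}\right) \left(- \frac{1}{170}\right) = \frac{127}{68}$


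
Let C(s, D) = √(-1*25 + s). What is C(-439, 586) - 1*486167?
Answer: -486167 + 4*I*√29 ≈ -4.8617e+5 + 21.541*I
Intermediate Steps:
C(s, D) = √(-25 + s)
C(-439, 586) - 1*486167 = √(-25 - 439) - 1*486167 = √(-464) - 486167 = 4*I*√29 - 486167 = -486167 + 4*I*√29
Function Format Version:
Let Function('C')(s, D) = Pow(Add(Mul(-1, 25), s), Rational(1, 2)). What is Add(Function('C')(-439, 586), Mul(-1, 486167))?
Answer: Add(-486167, Mul(4, I, Pow(29, Rational(1, 2)))) ≈ Add(-4.8617e+5, Mul(21.541, I))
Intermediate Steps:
Function('C')(s, D) = Pow(Add(-25, s), Rational(1, 2))
Add(Function('C')(-439, 586), Mul(-1, 486167)) = Add(Pow(Add(-25, -439), Rational(1, 2)), Mul(-1, 486167)) = Add(Pow(-464, Rational(1, 2)), -486167) = Add(Mul(4, I, Pow(29, Rational(1, 2))), -486167) = Add(-486167, Mul(4, I, Pow(29, Rational(1, 2))))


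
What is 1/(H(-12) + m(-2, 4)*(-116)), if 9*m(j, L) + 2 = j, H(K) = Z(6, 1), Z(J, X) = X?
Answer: 9/473 ≈ 0.019027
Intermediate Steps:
H(K) = 1
m(j, L) = -2/9 + j/9
1/(H(-12) + m(-2, 4)*(-116)) = 1/(1 + (-2/9 + (⅑)*(-2))*(-116)) = 1/(1 + (-2/9 - 2/9)*(-116)) = 1/(1 - 4/9*(-116)) = 1/(1 + 464/9) = 1/(473/9) = 9/473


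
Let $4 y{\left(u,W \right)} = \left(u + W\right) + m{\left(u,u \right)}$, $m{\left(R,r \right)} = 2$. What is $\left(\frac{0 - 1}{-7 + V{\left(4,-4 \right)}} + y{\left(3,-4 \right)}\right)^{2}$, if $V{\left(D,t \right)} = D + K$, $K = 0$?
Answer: $\frac{49}{144} \approx 0.34028$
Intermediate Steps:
$V{\left(D,t \right)} = D$ ($V{\left(D,t \right)} = D + 0 = D$)
$y{\left(u,W \right)} = \frac{1}{2} + \frac{W}{4} + \frac{u}{4}$ ($y{\left(u,W \right)} = \frac{\left(u + W\right) + 2}{4} = \frac{\left(W + u\right) + 2}{4} = \frac{2 + W + u}{4} = \frac{1}{2} + \frac{W}{4} + \frac{u}{4}$)
$\left(\frac{0 - 1}{-7 + V{\left(4,-4 \right)}} + y{\left(3,-4 \right)}\right)^{2} = \left(\frac{0 - 1}{-7 + 4} + \left(\frac{1}{2} + \frac{1}{4} \left(-4\right) + \frac{1}{4} \cdot 3\right)\right)^{2} = \left(- \frac{1}{-3} + \left(\frac{1}{2} - 1 + \frac{3}{4}\right)\right)^{2} = \left(\left(-1\right) \left(- \frac{1}{3}\right) + \frac{1}{4}\right)^{2} = \left(\frac{1}{3} + \frac{1}{4}\right)^{2} = \left(\frac{7}{12}\right)^{2} = \frac{49}{144}$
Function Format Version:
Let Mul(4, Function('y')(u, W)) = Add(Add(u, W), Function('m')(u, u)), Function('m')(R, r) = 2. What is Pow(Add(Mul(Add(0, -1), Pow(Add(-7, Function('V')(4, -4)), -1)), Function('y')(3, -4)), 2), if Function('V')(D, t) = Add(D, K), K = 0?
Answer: Rational(49, 144) ≈ 0.34028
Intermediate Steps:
Function('V')(D, t) = D (Function('V')(D, t) = Add(D, 0) = D)
Function('y')(u, W) = Add(Rational(1, 2), Mul(Rational(1, 4), W), Mul(Rational(1, 4), u)) (Function('y')(u, W) = Mul(Rational(1, 4), Add(Add(u, W), 2)) = Mul(Rational(1, 4), Add(Add(W, u), 2)) = Mul(Rational(1, 4), Add(2, W, u)) = Add(Rational(1, 2), Mul(Rational(1, 4), W), Mul(Rational(1, 4), u)))
Pow(Add(Mul(Add(0, -1), Pow(Add(-7, Function('V')(4, -4)), -1)), Function('y')(3, -4)), 2) = Pow(Add(Mul(Add(0, -1), Pow(Add(-7, 4), -1)), Add(Rational(1, 2), Mul(Rational(1, 4), -4), Mul(Rational(1, 4), 3))), 2) = Pow(Add(Mul(-1, Pow(-3, -1)), Add(Rational(1, 2), -1, Rational(3, 4))), 2) = Pow(Add(Mul(-1, Rational(-1, 3)), Rational(1, 4)), 2) = Pow(Add(Rational(1, 3), Rational(1, 4)), 2) = Pow(Rational(7, 12), 2) = Rational(49, 144)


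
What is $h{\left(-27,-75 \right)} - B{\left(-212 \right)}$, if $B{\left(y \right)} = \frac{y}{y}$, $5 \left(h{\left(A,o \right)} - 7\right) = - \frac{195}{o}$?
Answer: $\frac{163}{25} \approx 6.52$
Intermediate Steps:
$h{\left(A,o \right)} = 7 - \frac{39}{o}$ ($h{\left(A,o \right)} = 7 + \frac{\left(-195\right) \frac{1}{o}}{5} = 7 - \frac{39}{o}$)
$B{\left(y \right)} = 1$
$h{\left(-27,-75 \right)} - B{\left(-212 \right)} = \left(7 - \frac{39}{-75}\right) - 1 = \left(7 - - \frac{13}{25}\right) - 1 = \left(7 + \frac{13}{25}\right) - 1 = \frac{188}{25} - 1 = \frac{163}{25}$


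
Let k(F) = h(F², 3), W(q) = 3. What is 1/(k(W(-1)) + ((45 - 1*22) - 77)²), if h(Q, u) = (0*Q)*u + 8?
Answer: 1/2924 ≈ 0.00034200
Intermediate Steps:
h(Q, u) = 8 (h(Q, u) = 0*u + 8 = 0 + 8 = 8)
k(F) = 8
1/(k(W(-1)) + ((45 - 1*22) - 77)²) = 1/(8 + ((45 - 1*22) - 77)²) = 1/(8 + ((45 - 22) - 77)²) = 1/(8 + (23 - 77)²) = 1/(8 + (-54)²) = 1/(8 + 2916) = 1/2924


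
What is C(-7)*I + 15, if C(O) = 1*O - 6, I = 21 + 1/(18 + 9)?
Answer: -6979/27 ≈ -258.48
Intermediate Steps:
I = 568/27 (I = 21 + 1/27 = 568/27 ≈ 21.037)
C(O) = -6 + O (C(O) = O - 6 = -6 + O)
C(-7)*I + 15 = (-6 - 7)*(568/27) + 15 = -13*568/27 + 15 = -7384/27 + 15 = -6979/27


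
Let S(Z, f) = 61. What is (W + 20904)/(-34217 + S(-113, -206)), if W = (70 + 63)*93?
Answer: -33273/34156 ≈ -0.97415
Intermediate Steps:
W = 12369 (W = 133*93 = 12369)
(W + 20904)/(-34217 + S(-113, -206)) = (12369 + 20904)/(-34217 + 61) = 33273/(-34156) = 33273*(-1/34156) = -33273/34156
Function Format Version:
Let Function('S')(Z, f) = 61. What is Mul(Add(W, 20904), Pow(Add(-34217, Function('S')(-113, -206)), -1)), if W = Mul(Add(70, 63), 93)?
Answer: Rational(-33273, 34156) ≈ -0.97415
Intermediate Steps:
W = 12369 (W = Mul(133, 93) = 12369)
Mul(Add(W, 20904), Pow(Add(-34217, Function('S')(-113, -206)), -1)) = Mul(Add(12369, 20904), Pow(Add(-34217, 61), -1)) = Mul(33273, Pow(-34156, -1)) = Mul(33273, Rational(-1, 34156)) = Rational(-33273, 34156)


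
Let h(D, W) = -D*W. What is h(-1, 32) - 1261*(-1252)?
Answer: 1578804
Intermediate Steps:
h(D, W) = -D*W
h(-1, 32) - 1261*(-1252) = -1*(-1)*32 - 1261*(-1252) = 32 + 1578772 = 1578804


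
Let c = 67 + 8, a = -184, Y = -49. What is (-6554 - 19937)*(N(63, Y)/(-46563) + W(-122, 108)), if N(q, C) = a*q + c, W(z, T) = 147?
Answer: -5503929106/1411 ≈ -3.9007e+6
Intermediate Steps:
c = 75
N(q, C) = 75 - 184*q (N(q, C) = -184*q + 75 = 75 - 184*q)
(-6554 - 19937)*(N(63, Y)/(-46563) + W(-122, 108)) = (-6554 - 19937)*((75 - 184*63)/(-46563) + 147) = -26491*((75 - 11592)*(-1/46563) + 147) = -26491*(-11517*(-1/46563) + 147) = -26491*(349/1411 + 147) = -26491*207766/1411 = -5503929106/1411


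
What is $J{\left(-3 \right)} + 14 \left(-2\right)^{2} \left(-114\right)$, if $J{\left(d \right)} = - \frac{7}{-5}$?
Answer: $- \frac{31913}{5} \approx -6382.6$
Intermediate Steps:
$J{\left(d \right)} = \frac{7}{5}$ ($J{\left(d \right)} = \left(-7\right) \left(- \frac{1}{5}\right) = \frac{7}{5}$)
$J{\left(-3 \right)} + 14 \left(-2\right)^{2} \left(-114\right) = \frac{7}{5} + 14 \left(-2\right)^{2} \left(-114\right) = \frac{7}{5} + 14 \cdot 4 \left(-114\right) = \frac{7}{5} + 56 \left(-114\right) = \frac{7}{5} - 6384 = - \frac{31913}{5}$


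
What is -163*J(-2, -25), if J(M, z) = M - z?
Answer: -3749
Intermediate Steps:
-163*J(-2, -25) = -163*(-2 - 1*(-25)) = -163*(-2 + 25) = -163*23 = -3749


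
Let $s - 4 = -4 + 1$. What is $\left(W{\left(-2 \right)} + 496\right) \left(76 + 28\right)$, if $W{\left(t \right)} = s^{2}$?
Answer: $51688$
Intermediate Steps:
$s = 1$ ($s = 4 + \left(-4 + 1\right) = 4 - 3 = 1$)
$W{\left(t \right)} = 1$ ($W{\left(t \right)} = 1^{2} = 1$)
$\left(W{\left(-2 \right)} + 496\right) \left(76 + 28\right) = \left(1 + 496\right) \left(76 + 28\right) = 497 \cdot 104 = 51688$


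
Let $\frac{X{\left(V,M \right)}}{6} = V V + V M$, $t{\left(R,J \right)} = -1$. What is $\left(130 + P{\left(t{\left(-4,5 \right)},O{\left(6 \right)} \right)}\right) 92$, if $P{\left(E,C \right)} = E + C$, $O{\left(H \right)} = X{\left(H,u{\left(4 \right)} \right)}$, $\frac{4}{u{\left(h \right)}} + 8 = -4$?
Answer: $30636$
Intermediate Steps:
$u{\left(h \right)} = - \frac{1}{3}$ ($u{\left(h \right)} = \frac{4}{-8 - 4} = \frac{4}{-12} = 4 \left(- \frac{1}{12}\right) = - \frac{1}{3}$)
$X{\left(V,M \right)} = 6 V^{2} + 6 M V$ ($X{\left(V,M \right)} = 6 \left(V V + V M\right) = 6 \left(V^{2} + M V\right) = 6 V^{2} + 6 M V$)
$O{\left(H \right)} = 6 H \left(- \frac{1}{3} + H\right)$
$P{\left(E,C \right)} = C + E$
$\left(130 + P{\left(t{\left(-4,5 \right)},O{\left(6 \right)} \right)}\right) 92 = \left(130 - \left(1 - 12 \left(-1 + 3 \cdot 6\right)\right)\right) 92 = \left(130 - \left(1 - 12 \left(-1 + 18\right)\right)\right) 92 = \left(130 - \left(1 - 204\right)\right) 92 = \left(130 + \left(204 - 1\right)\right) 92 = \left(130 + 203\right) 92 = 333 \cdot 92 = 30636$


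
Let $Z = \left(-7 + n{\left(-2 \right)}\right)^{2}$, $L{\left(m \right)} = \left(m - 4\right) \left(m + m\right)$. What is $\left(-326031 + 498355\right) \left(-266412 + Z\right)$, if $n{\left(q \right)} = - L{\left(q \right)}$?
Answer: $-45743578124$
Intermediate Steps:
$L{\left(m \right)} = 2 m \left(-4 + m\right)$ ($L{\left(m \right)} = \left(-4 + m\right) 2 m = 2 m \left(-4 + m\right)$)
$n{\left(q \right)} = - 2 q \left(-4 + q\right)$
$Z = 961$ ($Z = \left(-7 + 2 \left(-2\right) \left(4 - -2\right)\right)^{2} = \left(-7 + 2 \left(-2\right) \left(4 + 2\right)\right)^{2} = \left(-7 + 2 \left(-2\right) 6\right)^{2} = \left(-7 - 24\right)^{2} = \left(-31\right)^{2} = 961$)
$\left(-326031 + 498355\right) \left(-266412 + Z\right) = \left(-326031 + 498355\right) \left(-266412 + 961\right) = 172324 \left(-265451\right) = -45743578124$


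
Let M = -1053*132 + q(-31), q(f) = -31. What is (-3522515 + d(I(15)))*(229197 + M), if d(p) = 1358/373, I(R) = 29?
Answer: -118474068775290/373 ≈ -3.1762e+11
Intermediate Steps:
M = -139027 (M = -1053*132 - 31 = -138996 - 31 = -139027)
d(p) = 1358/373 (d(p) = 1358*(1/373) = 1358/373)
(-3522515 + d(I(15)))*(229197 + M) = (-3522515 + 1358/373)*(229197 - 139027) = -1313896737/373*90170 = -118474068775290/373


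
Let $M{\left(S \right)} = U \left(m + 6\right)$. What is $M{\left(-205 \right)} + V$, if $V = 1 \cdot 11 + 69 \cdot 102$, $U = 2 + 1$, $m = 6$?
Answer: $7085$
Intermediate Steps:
$U = 3$
$M{\left(S \right)} = 36$ ($M{\left(S \right)} = 3 \left(6 + 6\right) = 3 \cdot 12 = 36$)
$V = 7049$ ($V = 11 + 7038 = 7049$)
$M{\left(-205 \right)} + V = 36 + 7049 = 7085$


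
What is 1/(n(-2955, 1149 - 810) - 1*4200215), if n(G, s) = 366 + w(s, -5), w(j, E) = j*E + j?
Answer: -1/4201205 ≈ -2.3803e-7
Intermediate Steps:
w(j, E) = j + E*j (w(j, E) = E*j + j = j + E*j)
n(G, s) = 366 - 4*s (n(G, s) = 366 + s*(1 - 5) = 366 + s*(-4) = 366 - 4*s)
1/(n(-2955, 1149 - 810) - 1*4200215) = 1/((366 - 4*(1149 - 810)) - 1*4200215) = 1/((366 - 4*339) - 4200215) = 1/((366 - 1356) - 4200215) = 1/(-990 - 4200215) = 1/(-4201205) = -1/4201205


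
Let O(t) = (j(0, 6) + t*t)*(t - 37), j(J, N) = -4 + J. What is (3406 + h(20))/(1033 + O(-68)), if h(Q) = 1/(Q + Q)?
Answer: -136241/19362680 ≈ -0.0070363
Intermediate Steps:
h(Q) = 1/(2*Q)
O(t) = (-37 + t)*(-4 + t²) (O(t) = ((-4 + 0) + t*t)*(t - 37) = (-4 + t²)*(-37 + t) = (-37 + t)*(-4 + t²))
(3406 + h(20))/(1033 + O(-68)) = (3406 + (½)/20)/(1033 + (148 + (-68)³ - 37*(-68)² - 4*(-68))) = (3406 + (½)*(1/20))/(1033 + (148 - 314432 - 37*4624 + 272)) = (3406 + 1/40)/(1033 + (148 - 314432 - 171088 + 272)) = 136241/(40*(1033 - 485100)) = (136241/40)/(-484067) = (136241/40)*(-1/484067) = -136241/19362680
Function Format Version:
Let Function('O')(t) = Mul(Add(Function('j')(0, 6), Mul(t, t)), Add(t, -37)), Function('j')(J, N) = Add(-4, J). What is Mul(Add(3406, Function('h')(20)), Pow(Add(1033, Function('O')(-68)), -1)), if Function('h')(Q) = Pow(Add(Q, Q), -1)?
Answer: Rational(-136241, 19362680) ≈ -0.0070363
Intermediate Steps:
Function('h')(Q) = Mul(Rational(1, 2), Pow(Q, -1)) (Function('h')(Q) = Pow(Mul(2, Q), -1) = Mul(Rational(1, 2), Pow(Q, -1)))
Function('O')(t) = Mul(Add(-37, t), Add(-4, Pow(t, 2))) (Function('O')(t) = Mul(Add(Add(-4, 0), Mul(t, t)), Add(t, -37)) = Mul(Add(-4, Pow(t, 2)), Add(-37, t)) = Mul(Add(-37, t), Add(-4, Pow(t, 2))))
Mul(Add(3406, Function('h')(20)), Pow(Add(1033, Function('O')(-68)), -1)) = Mul(Add(3406, Mul(Rational(1, 2), Pow(20, -1))), Pow(Add(1033, Add(148, Pow(-68, 3), Mul(-37, Pow(-68, 2)), Mul(-4, -68))), -1)) = Mul(Add(3406, Mul(Rational(1, 2), Rational(1, 20))), Pow(Add(1033, Add(148, -314432, Mul(-37, 4624), 272)), -1)) = Mul(Add(3406, Rational(1, 40)), Pow(Add(1033, Add(148, -314432, -171088, 272)), -1)) = Mul(Rational(136241, 40), Pow(Add(1033, -485100), -1)) = Mul(Rational(136241, 40), Pow(-484067, -1)) = Mul(Rational(136241, 40), Rational(-1, 484067)) = Rational(-136241, 19362680)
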